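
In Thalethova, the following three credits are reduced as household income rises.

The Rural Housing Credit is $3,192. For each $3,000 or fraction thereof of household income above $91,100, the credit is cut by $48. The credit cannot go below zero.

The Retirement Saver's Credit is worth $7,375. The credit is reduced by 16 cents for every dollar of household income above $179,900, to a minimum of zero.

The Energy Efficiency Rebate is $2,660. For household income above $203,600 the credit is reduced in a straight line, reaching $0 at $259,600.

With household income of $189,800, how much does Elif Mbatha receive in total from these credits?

$10,059

Rural Housing Credit: income exceeds $91,100 by $98,700, which is 33 full-or-partial $3,000 increments; reduction = 33 × $48 = $1,584, leaving $1,608.
Retirement Saver's Credit: 16% of the $9,900 excess over $179,900 is $1,584; credit = $7,375 − $1,584 = $5,791.
Energy Efficiency Rebate: $189,800 is at or below the $203,600 threshold, so the full $2,660 applies.
Total: $1,608 + $5,791 + $2,660 = $10,059.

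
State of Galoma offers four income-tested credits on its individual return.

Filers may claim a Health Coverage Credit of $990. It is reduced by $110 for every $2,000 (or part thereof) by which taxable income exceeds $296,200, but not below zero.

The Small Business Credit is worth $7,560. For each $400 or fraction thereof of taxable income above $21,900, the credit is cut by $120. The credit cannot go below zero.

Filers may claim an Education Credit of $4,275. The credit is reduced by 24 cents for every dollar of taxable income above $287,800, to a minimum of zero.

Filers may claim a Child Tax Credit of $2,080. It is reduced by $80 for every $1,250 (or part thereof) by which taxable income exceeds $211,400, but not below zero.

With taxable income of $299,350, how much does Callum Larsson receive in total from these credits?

Health Coverage Credit: income exceeds $296,200 by $3,150, which is 2 full-or-partial $2,000 increments; reduction = 2 × $110 = $220, leaving $770.
Small Business Credit: income exceeds $21,900 by $277,450 → 694 increments × $120 = $83,280 ≥ base, so the credit is $0.
Education Credit: 24% of the $11,550 excess over $287,800 is $2,772; credit = $4,275 − $2,772 = $1,503.
Child Tax Credit: income exceeds $211,400 by $87,950 → 71 increments × $80 = $5,680 ≥ base, so the credit is $0.
Total: $770 + $0 + $1,503 + $0 = $2,273.

$2,273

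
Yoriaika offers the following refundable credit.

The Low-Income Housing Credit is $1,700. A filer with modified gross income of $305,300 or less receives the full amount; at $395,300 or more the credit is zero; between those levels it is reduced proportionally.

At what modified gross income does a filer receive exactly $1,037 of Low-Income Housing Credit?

$1,037 is 1,037/1,700 of the full $1,700, so 663/1,700 of the $90,000 range has been used: income = $305,300 + $90,000 × 663/1,700 = $340,400.

$340,400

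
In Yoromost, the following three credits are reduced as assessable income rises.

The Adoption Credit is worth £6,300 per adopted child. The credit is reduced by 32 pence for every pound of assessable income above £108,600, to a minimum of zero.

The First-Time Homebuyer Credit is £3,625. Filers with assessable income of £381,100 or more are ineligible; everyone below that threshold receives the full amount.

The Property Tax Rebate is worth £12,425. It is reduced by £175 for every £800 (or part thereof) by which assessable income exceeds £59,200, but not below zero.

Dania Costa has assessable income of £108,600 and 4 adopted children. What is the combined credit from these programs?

Adoption Credit: base = 4 × £6,300 = £25,200. £108,600 is at or below the £108,600 threshold, so the full £25,200 applies.
First-Time Homebuyer Credit: £108,600 is below the £381,100 cutoff, so the full £3,625 applies.
Property Tax Rebate: income exceeds £59,200 by £49,400, which is 62 full-or-partial £800 increments; reduction = 62 × £175 = £10,850, leaving £1,575.
Total: £25,200 + £3,625 + £1,575 = £30,400.

£30,400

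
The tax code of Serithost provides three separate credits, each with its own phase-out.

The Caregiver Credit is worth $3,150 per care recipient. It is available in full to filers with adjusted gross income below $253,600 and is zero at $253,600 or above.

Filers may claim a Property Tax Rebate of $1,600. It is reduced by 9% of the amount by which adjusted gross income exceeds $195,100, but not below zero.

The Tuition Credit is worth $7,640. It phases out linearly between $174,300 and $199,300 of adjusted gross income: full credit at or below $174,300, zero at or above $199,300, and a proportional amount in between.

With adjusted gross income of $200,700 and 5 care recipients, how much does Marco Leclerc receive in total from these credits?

Caregiver Credit: base = 5 × $3,150 = $15,750. $200,700 is below the $253,600 cutoff, so the full $15,750 applies.
Property Tax Rebate: 9% of the $5,600 excess over $195,100 is $504; credit = $1,600 − $504 = $1,096.
Tuition Credit: $200,700 is at or above $199,300, so the credit is $0.
Total: $15,750 + $1,096 + $0 = $16,846.

$16,846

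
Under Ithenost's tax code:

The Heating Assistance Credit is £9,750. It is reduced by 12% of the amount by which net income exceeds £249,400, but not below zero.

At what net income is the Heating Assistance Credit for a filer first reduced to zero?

£330,650

The credit falls by 12% of each pound above £249,400, so it reaches zero when the excess is £9,750 / 12% = £81,250: income = £249,400 + £81,250 = £330,650.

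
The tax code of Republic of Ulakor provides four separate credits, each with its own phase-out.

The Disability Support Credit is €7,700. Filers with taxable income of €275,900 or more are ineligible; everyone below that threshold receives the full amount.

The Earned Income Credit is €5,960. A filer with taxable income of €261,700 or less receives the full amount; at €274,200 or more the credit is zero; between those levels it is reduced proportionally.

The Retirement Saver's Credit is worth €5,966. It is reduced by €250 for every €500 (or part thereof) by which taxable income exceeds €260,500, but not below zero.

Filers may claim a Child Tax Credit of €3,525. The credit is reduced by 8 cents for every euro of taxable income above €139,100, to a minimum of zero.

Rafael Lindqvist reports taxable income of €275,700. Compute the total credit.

Disability Support Credit: €275,700 is below the €275,900 cutoff, so the full €7,700 applies.
Earned Income Credit: €275,700 is at or above €274,200, so the credit is €0.
Retirement Saver's Credit: income exceeds €260,500 by €15,200 → 31 increments × €250 = €7,750 ≥ base, so the credit is €0.
Child Tax Credit: 8% of the €136,600 excess over €139,100 is €10,928 ≥ base, so the credit is €0.
Total: €7,700 + €0 + €0 + €0 = €7,700.

€7,700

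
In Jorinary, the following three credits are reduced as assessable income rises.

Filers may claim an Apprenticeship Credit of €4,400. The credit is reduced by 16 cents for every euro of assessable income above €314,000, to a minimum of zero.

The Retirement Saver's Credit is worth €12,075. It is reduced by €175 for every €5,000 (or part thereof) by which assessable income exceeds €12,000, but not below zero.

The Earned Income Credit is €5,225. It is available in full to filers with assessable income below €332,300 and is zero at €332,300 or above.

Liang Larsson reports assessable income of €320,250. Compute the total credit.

Apprenticeship Credit: 16% of the €6,250 excess over €314,000 is €1,000; credit = €4,400 − €1,000 = €3,400.
Retirement Saver's Credit: income exceeds €12,000 by €308,250, which is 62 full-or-partial €5,000 increments; reduction = 62 × €175 = €10,850, leaving €1,225.
Earned Income Credit: €320,250 is below the €332,300 cutoff, so the full €5,225 applies.
Total: €3,400 + €1,225 + €5,225 = €9,850.

€9,850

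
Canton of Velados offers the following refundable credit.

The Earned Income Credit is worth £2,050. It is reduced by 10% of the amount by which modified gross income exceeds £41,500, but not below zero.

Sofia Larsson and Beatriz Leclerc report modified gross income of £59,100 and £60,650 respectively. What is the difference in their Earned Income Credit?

£155

Sofia (£59,100): Earned Income Credit: 10% of the £17,600 excess over £41,500 is £1,760; credit = £2,050 − £1,760 = £290.
Beatriz (£60,650): Earned Income Credit: 10% of the £19,150 excess over £41,500 is £1,915; credit = £2,050 − £1,915 = £135.
Difference: |£290 − £135| = £155.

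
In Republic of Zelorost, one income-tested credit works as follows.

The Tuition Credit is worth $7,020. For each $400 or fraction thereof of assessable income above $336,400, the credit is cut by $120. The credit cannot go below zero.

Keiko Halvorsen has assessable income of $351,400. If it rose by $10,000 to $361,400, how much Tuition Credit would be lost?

$2,460

At $351,400 — income exceeds $336,400 by $15,000, which is 38 full-or-partial $400 increments; reduction = 38 × $120 = $4,560, leaving $2,460.
At $361,400 — income exceeds $336,400 by $25,000 → 63 increments × $120 = $7,560 ≥ base, so the credit is $0.
Lost: $2,460 − $0 = $2,460.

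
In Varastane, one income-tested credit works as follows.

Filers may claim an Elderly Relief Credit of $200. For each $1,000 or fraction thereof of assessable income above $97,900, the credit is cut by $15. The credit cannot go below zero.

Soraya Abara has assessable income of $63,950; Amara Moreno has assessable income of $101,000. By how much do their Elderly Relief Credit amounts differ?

$60

Soraya ($63,950): Elderly Relief Credit: $63,950 is at or below the $97,900 threshold, so the full $200 applies.
Amara ($101,000): Elderly Relief Credit: income exceeds $97,900 by $3,100, which is 4 full-or-partial $1,000 increments; reduction = 4 × $15 = $60, leaving $140.
Difference: |$200 − $140| = $60.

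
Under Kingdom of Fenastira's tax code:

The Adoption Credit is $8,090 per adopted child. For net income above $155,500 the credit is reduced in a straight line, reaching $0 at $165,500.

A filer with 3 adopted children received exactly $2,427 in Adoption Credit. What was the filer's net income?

$164,500

Full credit = 3 × $8,090 = $24,270.
$2,427 is 2,427/24,270 of the full $24,270, so 21,843/24,270 of the $10,000 range has been used: income = $155,500 + $10,000 × 21,843/24,270 = $164,500.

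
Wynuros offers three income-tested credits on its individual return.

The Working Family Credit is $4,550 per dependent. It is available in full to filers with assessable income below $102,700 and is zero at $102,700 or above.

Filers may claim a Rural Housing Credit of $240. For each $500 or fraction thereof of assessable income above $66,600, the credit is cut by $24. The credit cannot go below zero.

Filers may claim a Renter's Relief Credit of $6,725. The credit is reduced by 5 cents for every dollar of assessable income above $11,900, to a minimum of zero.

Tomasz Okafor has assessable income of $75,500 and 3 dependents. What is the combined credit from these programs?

$17,195

Working Family Credit: base = 3 × $4,550 = $13,650. $75,500 is below the $102,700 cutoff, so the full $13,650 applies.
Rural Housing Credit: income exceeds $66,600 by $8,900 → 18 increments × $24 = $432 ≥ base, so the credit is $0.
Renter's Relief Credit: 5% of the $63,600 excess over $11,900 is $3,180; credit = $6,725 − $3,180 = $3,545.
Total: $13,650 + $0 + $3,545 = $17,195.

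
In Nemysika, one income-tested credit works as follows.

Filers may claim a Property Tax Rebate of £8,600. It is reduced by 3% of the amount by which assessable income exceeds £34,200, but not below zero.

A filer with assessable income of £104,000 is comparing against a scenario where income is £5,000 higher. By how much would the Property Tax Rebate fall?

£150

At £104,000 — 3% of the £69,800 excess over £34,200 is £2,094; credit = £8,600 − £2,094 = £6,506.
At £109,000 — 3% of the £74,800 excess over £34,200 is £2,244; credit = £8,600 − £2,244 = £6,356.
Lost: £6,506 − £6,356 = £150.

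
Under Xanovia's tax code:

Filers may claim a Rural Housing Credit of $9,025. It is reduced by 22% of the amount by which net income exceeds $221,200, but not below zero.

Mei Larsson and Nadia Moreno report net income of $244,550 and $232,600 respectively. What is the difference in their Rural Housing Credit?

Mei ($244,550): Rural Housing Credit: 22% of the $23,350 excess over $221,200 is $5,137; credit = $9,025 − $5,137 = $3,888.
Nadia ($232,600): Rural Housing Credit: 22% of the $11,400 excess over $221,200 is $2,508; credit = $9,025 − $2,508 = $6,517.
Difference: |$3,888 − $6,517| = $2,629.

$2,629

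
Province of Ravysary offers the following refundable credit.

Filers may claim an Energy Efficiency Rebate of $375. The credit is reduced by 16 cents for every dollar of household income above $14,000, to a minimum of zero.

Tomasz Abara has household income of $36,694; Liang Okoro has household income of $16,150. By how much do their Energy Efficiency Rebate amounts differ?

$31

Tomasz ($36,694): Energy Efficiency Rebate: 16% of the $22,694 excess over $14,000 is $3,631.04 ≥ base, so the credit is $0.
Liang ($16,150): Energy Efficiency Rebate: 16% of the $2,150 excess over $14,000 is $344; credit = $375 − $344 = $31.
Difference: |$0 − $31| = $31.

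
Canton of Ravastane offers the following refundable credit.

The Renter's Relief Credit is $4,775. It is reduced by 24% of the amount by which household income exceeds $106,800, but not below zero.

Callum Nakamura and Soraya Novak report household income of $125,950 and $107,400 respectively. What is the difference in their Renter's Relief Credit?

$4,452

Callum ($125,950): Renter's Relief Credit: 24% of the $19,150 excess over $106,800 is $4,596; credit = $4,775 − $4,596 = $179.
Soraya ($107,400): Renter's Relief Credit: 24% of the $600 excess over $106,800 is $144; credit = $4,775 − $144 = $4,631.
Difference: |$179 − $4,631| = $4,452.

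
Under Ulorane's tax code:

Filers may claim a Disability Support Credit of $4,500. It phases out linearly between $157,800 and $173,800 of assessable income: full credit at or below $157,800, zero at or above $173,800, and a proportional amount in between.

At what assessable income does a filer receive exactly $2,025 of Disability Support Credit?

$166,600

$2,025 is 2,025/4,500 of the full $4,500, so 2,475/4,500 of the $16,000 range has been used: income = $157,800 + $16,000 × 2,475/4,500 = $166,600.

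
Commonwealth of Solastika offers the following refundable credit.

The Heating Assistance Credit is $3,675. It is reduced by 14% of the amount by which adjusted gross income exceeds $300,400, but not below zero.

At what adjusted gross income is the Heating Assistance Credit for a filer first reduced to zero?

The credit falls by 14% of each dollar above $300,400, so it reaches zero when the excess is $3,675 / 14% = $26,250: income = $300,400 + $26,250 = $326,650.

$326,650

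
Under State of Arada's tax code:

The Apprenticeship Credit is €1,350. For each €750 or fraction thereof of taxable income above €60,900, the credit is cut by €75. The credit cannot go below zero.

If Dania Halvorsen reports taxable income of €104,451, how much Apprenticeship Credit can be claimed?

€0

Apprenticeship Credit: income exceeds €60,900 by €43,551 → 59 increments × €75 = €4,425 ≥ base, so the credit is €0.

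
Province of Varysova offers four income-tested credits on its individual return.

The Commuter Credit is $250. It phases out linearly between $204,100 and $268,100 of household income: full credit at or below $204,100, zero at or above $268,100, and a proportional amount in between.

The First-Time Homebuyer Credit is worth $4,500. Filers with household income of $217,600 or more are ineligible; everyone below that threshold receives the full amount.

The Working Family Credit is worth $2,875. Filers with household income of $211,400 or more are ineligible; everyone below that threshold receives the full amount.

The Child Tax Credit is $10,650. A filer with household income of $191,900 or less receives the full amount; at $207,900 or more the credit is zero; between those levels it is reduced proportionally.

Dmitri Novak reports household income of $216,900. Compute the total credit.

$4,700

Commuter Credit: $216,900 is $12,800 into a $64,000 phase-out range, leaving 51,200/64,000 of the credit: $250 × 51,200/64,000 = $200.
First-Time Homebuyer Credit: $216,900 is below the $217,600 cutoff, so the full $4,500 applies.
Working Family Credit: $216,900 meets or exceeds the $211,400 cutoff, so the credit is $0.
Child Tax Credit: $216,900 is at or above $207,900, so the credit is $0.
Total: $200 + $4,500 + $0 + $0 = $4,700.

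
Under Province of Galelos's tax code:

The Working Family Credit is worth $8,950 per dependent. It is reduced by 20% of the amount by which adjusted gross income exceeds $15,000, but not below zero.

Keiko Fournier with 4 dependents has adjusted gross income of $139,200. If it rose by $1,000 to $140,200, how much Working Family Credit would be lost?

At $139,200 — base = 4 × $8,950 = $35,800. 20% of the $124,200 excess over $15,000 is $24,840; credit = $35,800 − $24,840 = $10,960.
At $140,200 — base = 4 × $8,950 = $35,800. 20% of the $125,200 excess over $15,000 is $25,040; credit = $35,800 − $25,040 = $10,760.
Lost: $10,960 − $10,760 = $200.

$200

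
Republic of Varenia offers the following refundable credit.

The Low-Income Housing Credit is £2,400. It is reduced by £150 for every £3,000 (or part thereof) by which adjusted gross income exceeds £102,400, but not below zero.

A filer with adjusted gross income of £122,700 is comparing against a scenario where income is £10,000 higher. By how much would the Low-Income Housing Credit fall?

At £122,700 — income exceeds £102,400 by £20,300, which is 7 full-or-partial £3,000 increments; reduction = 7 × £150 = £1,050, leaving £1,350.
At £132,700 — income exceeds £102,400 by £30,300, which is 11 full-or-partial £3,000 increments; reduction = 11 × £150 = £1,650, leaving £750.
Lost: £1,350 − £750 = £600.

£600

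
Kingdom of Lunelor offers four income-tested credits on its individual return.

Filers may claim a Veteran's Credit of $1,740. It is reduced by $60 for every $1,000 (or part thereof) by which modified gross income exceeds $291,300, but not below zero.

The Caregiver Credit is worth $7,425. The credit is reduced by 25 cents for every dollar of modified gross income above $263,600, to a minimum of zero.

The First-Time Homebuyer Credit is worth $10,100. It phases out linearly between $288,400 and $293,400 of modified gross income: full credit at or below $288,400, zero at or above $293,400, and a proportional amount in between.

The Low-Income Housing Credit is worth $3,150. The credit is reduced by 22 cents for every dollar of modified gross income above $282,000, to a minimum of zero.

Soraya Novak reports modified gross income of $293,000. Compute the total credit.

$3,233

Veteran's Credit: income exceeds $291,300 by $1,700, which is 2 full-or-partial $1,000 increments; reduction = 2 × $60 = $120, leaving $1,620.
Caregiver Credit: 25% of the $29,400 excess over $263,600 is $7,350; credit = $7,425 − $7,350 = $75.
First-Time Homebuyer Credit: $293,000 is $4,600 into a $5,000 phase-out range, leaving 400/5,000 of the credit: $10,100 × 400/5,000 = $808.
Low-Income Housing Credit: 22% of the $11,000 excess over $282,000 is $2,420; credit = $3,150 − $2,420 = $730.
Total: $1,620 + $75 + $808 + $730 = $3,233.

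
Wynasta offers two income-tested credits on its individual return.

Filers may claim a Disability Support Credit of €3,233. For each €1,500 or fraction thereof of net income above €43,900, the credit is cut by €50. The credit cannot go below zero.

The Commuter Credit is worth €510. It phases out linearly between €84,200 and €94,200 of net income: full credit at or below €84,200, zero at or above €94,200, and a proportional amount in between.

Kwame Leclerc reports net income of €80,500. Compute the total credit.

Disability Support Credit: income exceeds €43,900 by €36,600, which is 25 full-or-partial €1,500 increments; reduction = 25 × €50 = €1,250, leaving €1,983.
Commuter Credit: €80,500 is at or below the €84,200 threshold, so the full €510 applies.
Total: €1,983 + €510 = €2,493.

€2,493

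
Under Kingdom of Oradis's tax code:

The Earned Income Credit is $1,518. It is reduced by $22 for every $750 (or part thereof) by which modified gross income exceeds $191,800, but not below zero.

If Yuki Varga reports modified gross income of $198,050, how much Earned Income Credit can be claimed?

$1,320

Earned Income Credit: income exceeds $191,800 by $6,250, which is 9 full-or-partial $750 increments; reduction = 9 × $22 = $198, leaving $1,320.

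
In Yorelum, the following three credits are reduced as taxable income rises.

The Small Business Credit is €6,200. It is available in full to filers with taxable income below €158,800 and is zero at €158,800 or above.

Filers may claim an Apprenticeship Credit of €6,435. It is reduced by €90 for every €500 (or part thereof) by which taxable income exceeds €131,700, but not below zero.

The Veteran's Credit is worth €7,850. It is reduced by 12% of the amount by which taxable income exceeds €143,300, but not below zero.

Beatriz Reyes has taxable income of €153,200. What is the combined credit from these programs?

€15,427

Small Business Credit: €153,200 is below the €158,800 cutoff, so the full €6,200 applies.
Apprenticeship Credit: income exceeds €131,700 by €21,500, which is 43 full-or-partial €500 increments; reduction = 43 × €90 = €3,870, leaving €2,565.
Veteran's Credit: 12% of the €9,900 excess over €143,300 is €1,188; credit = €7,850 − €1,188 = €6,662.
Total: €6,200 + €2,565 + €6,662 = €15,427.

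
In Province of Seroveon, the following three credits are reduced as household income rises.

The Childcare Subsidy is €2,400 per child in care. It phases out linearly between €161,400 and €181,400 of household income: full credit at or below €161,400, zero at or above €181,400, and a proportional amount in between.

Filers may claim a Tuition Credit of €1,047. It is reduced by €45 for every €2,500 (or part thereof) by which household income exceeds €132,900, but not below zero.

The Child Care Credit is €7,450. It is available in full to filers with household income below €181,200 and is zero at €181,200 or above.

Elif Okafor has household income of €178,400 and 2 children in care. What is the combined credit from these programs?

€8,362

Childcare Subsidy: base = 2 × €2,400 = €4,800. €178,400 is €17,000 into a €20,000 phase-out range, leaving 3,000/20,000 of the credit: €4,800 × 3,000/20,000 = €720.
Tuition Credit: income exceeds €132,900 by €45,500, which is 19 full-or-partial €2,500 increments; reduction = 19 × €45 = €855, leaving €192.
Child Care Credit: €178,400 is below the €181,200 cutoff, so the full €7,450 applies.
Total: €720 + €192 + €7,450 = €8,362.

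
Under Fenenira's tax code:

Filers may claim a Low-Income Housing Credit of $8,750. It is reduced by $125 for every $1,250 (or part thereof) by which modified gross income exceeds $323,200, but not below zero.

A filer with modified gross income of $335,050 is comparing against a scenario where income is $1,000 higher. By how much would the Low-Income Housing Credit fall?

At $335,050 — income exceeds $323,200 by $11,850, which is 10 full-or-partial $1,250 increments; reduction = 10 × $125 = $1,250, leaving $7,500.
At $336,050 — income exceeds $323,200 by $12,850, which is 11 full-or-partial $1,250 increments; reduction = 11 × $125 = $1,375, leaving $7,375.
Lost: $7,500 − $7,375 = $125.

$125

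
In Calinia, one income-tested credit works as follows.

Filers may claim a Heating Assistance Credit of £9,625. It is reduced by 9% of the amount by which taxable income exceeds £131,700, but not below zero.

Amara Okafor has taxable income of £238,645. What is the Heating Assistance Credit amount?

Heating Assistance Credit: 9% of the £106,945 excess over £131,700 is £9,625.05 ≥ base, so the credit is £0.

£0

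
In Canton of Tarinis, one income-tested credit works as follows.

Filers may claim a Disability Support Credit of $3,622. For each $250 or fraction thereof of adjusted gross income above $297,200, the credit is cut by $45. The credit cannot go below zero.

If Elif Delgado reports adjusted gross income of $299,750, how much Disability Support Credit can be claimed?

Disability Support Credit: income exceeds $297,200 by $2,550, which is 11 full-or-partial $250 increments; reduction = 11 × $45 = $495, leaving $3,127.

$3,127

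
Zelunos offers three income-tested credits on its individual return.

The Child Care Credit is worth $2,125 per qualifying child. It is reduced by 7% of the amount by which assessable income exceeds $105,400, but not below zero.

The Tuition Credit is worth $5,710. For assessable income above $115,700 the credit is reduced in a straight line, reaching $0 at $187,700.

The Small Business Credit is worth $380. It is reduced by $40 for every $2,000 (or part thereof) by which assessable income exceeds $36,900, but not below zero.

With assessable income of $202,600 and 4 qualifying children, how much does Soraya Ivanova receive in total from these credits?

Child Care Credit: base = 4 × $2,125 = $8,500. 7% of the $97,200 excess over $105,400 is $6,804; credit = $8,500 − $6,804 = $1,696.
Tuition Credit: $202,600 is at or above $187,700, so the credit is $0.
Small Business Credit: income exceeds $36,900 by $165,700 → 83 increments × $40 = $3,320 ≥ base, so the credit is $0.
Total: $1,696 + $0 + $0 = $1,696.

$1,696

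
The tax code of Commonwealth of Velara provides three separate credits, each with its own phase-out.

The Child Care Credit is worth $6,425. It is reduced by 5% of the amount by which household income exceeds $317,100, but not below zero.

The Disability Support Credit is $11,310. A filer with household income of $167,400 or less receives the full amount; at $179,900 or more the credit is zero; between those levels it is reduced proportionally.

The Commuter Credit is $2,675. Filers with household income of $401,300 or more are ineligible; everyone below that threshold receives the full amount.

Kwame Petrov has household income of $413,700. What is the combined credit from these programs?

Child Care Credit: 5% of the $96,600 excess over $317,100 is $4,830; credit = $6,425 − $4,830 = $1,595.
Disability Support Credit: $413,700 is at or above $179,900, so the credit is $0.
Commuter Credit: $413,700 meets or exceeds the $401,300 cutoff, so the credit is $0.
Total: $1,595 + $0 + $0 = $1,595.

$1,595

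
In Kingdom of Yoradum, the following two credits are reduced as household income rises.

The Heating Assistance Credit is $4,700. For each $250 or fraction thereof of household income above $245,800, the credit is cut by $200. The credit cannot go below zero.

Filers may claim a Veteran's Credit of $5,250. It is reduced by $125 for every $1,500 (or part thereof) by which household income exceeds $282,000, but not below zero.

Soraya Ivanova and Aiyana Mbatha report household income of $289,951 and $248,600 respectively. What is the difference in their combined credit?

Soraya ($289,951): Heating Assistance Credit: income exceeds $245,800 by $44,151 → 177 increments × $200 = $35,400 ≥ base, so the credit is $0. Veteran's Credit: income exceeds $282,000 by $7,951, which is 6 full-or-partial $1,500 increments; reduction = 6 × $125 = $750, leaving $4,500. total $0 + $4,500 = $4,500
Aiyana ($248,600): Heating Assistance Credit: income exceeds $245,800 by $2,800, which is 12 full-or-partial $250 increments; reduction = 12 × $200 = $2,400, leaving $2,300. Veteran's Credit: $248,600 is at or below the $282,000 threshold, so the full $5,250 applies. total $2,300 + $5,250 = $7,550
Difference: |$4,500 − $7,550| = $3,050.

$3,050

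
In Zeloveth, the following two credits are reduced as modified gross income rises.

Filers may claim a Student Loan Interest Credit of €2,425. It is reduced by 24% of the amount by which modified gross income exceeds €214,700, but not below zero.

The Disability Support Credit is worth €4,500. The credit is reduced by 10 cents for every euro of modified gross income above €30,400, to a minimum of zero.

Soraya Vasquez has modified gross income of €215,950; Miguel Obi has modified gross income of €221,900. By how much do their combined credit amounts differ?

€1,428

Soraya (€215,950): Student Loan Interest Credit: 24% of the €1,250 excess over €214,700 is €300; credit = €2,425 − €300 = €2,125. Disability Support Credit: 10% of the €185,550 excess over €30,400 is €18,555 ≥ base, so the credit is €0. total €2,125 + €0 = €2,125
Miguel (€221,900): Student Loan Interest Credit: 24% of the €7,200 excess over €214,700 is €1,728; credit = €2,425 − €1,728 = €697. Disability Support Credit: 10% of the €191,500 excess over €30,400 is €19,150 ≥ base, so the credit is €0. total €697 + €0 = €697
Difference: |€2,125 − €697| = €1,428.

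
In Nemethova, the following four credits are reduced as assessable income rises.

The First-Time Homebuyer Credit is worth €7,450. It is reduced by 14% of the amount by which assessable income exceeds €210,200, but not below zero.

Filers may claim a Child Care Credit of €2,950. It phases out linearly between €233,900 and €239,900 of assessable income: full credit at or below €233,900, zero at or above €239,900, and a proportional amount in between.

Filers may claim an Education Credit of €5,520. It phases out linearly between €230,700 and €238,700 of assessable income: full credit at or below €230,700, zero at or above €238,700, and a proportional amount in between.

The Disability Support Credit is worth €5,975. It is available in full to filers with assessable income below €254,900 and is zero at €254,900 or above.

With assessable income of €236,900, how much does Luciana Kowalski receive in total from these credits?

First-Time Homebuyer Credit: 14% of the €26,700 excess over €210,200 is €3,738; credit = €7,450 − €3,738 = €3,712.
Child Care Credit: €236,900 is €3,000 into a €6,000 phase-out range, leaving 3,000/6,000 of the credit: €2,950 × 3,000/6,000 = €1,475.
Education Credit: €236,900 is €6,200 into a €8,000 phase-out range, leaving 1,800/8,000 of the credit: €5,520 × 1,800/8,000 = €1,242.
Disability Support Credit: €236,900 is below the €254,900 cutoff, so the full €5,975 applies.
Total: €3,712 + €1,475 + €1,242 + €5,975 = €12,404.

€12,404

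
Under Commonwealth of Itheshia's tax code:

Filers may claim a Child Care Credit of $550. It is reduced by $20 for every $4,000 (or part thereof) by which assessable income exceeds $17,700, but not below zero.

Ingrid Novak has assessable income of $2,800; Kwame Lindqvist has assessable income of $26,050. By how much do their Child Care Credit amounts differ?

Ingrid ($2,800): Child Care Credit: $2,800 is at or below the $17,700 threshold, so the full $550 applies.
Kwame ($26,050): Child Care Credit: income exceeds $17,700 by $8,350, which is 3 full-or-partial $4,000 increments; reduction = 3 × $20 = $60, leaving $490.
Difference: |$550 − $490| = $60.

$60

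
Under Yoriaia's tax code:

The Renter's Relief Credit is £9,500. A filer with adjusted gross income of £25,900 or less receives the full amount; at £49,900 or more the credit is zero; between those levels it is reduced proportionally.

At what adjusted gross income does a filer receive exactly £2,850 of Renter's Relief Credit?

£2,850 is 2,850/9,500 of the full £9,500, so 6,650/9,500 of the £24,000 range has been used: income = £25,900 + £24,000 × 6,650/9,500 = £42,700.

£42,700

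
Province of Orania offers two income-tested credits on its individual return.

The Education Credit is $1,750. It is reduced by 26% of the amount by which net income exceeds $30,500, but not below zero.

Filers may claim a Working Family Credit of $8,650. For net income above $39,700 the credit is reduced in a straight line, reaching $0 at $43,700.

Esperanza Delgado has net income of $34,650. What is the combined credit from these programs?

$9,321

Education Credit: 26% of the $4,150 excess over $30,500 is $1,079; credit = $1,750 − $1,079 = $671.
Working Family Credit: $34,650 is at or below the $39,700 threshold, so the full $8,650 applies.
Total: $671 + $8,650 = $9,321.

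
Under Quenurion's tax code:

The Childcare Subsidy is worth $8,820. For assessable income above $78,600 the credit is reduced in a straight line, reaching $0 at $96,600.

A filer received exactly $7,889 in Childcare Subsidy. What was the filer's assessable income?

$7,889 is 7,889/8,820 of the full $8,820, so 931/8,820 of the $18,000 range has been used: income = $78,600 + $18,000 × 931/8,820 = $80,500.

$80,500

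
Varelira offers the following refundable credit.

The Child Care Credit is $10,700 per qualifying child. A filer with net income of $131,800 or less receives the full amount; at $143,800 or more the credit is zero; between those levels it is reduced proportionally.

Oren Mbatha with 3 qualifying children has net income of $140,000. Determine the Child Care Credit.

Child Care Credit: base = 3 × $10,700 = $32,100. $140,000 is $8,200 into a $12,000 phase-out range, leaving 3,800/12,000 of the credit: $32,100 × 3,800/12,000 = $10,165.

$10,165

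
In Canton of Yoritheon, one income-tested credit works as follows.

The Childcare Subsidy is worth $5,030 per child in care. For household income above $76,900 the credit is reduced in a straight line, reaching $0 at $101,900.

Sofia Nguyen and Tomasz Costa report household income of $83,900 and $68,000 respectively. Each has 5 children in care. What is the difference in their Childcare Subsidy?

$7,042

Sofia ($83,900): Childcare Subsidy: base = 5 × $5,030 = $25,150. $83,900 is $7,000 into a $25,000 phase-out range, leaving 18,000/25,000 of the credit: $25,150 × 18,000/25,000 = $18,108.
Tomasz ($68,000): Childcare Subsidy: base = 5 × $5,030 = $25,150. $68,000 is at or below the $76,900 threshold, so the full $25,150 applies.
Difference: |$18,108 − $25,150| = $7,042.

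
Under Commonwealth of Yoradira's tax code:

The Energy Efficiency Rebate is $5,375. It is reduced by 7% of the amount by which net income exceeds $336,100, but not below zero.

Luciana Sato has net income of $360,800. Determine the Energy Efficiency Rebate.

Energy Efficiency Rebate: 7% of the $24,700 excess over $336,100 is $1,729; credit = $5,375 − $1,729 = $3,646.

$3,646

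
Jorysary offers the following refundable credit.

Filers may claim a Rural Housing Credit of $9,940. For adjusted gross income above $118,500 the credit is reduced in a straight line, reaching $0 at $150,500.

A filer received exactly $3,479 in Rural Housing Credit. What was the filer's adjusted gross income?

$139,300

$3,479 is 3,479/9,940 of the full $9,940, so 6,461/9,940 of the $32,000 range has been used: income = $118,500 + $32,000 × 6,461/9,940 = $139,300.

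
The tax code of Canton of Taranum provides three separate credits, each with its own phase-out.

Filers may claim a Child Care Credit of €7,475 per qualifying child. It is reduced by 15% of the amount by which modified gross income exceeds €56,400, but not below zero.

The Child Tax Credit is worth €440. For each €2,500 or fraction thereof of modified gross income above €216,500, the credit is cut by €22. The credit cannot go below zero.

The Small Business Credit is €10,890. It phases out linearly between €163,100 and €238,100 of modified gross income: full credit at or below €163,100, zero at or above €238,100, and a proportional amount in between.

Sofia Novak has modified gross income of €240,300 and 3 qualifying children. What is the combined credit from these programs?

Child Care Credit: base = 3 × €7,475 = €22,425. 15% of the €183,900 excess over €56,400 is €27,585 ≥ base, so the credit is €0.
Child Tax Credit: income exceeds €216,500 by €23,800, which is 10 full-or-partial €2,500 increments; reduction = 10 × €22 = €220, leaving €220.
Small Business Credit: €240,300 is at or above €238,100, so the credit is €0.
Total: €0 + €220 + €0 = €220.

€220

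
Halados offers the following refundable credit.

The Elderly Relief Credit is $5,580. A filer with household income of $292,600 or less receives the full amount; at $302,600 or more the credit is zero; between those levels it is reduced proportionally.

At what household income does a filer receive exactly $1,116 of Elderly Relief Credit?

$1,116 is 1,116/5,580 of the full $5,580, so 4,464/5,580 of the $10,000 range has been used: income = $292,600 + $10,000 × 4,464/5,580 = $300,600.

$300,600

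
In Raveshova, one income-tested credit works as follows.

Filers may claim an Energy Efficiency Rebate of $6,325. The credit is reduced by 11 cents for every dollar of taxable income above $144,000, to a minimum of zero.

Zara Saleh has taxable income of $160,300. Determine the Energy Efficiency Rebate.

Energy Efficiency Rebate: 11% of the $16,300 excess over $144,000 is $1,793; credit = $6,325 − $1,793 = $4,532.

$4,532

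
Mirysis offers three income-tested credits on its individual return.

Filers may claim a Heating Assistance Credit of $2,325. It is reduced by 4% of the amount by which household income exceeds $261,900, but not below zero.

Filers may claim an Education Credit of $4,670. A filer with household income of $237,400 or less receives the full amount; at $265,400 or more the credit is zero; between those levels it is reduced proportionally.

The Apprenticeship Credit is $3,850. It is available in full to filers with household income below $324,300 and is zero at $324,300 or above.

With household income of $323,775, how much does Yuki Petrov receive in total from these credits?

Heating Assistance Credit: 4% of the $61,875 excess over $261,900 is $2,475 ≥ base, so the credit is $0.
Education Credit: $323,775 is at or above $265,400, so the credit is $0.
Apprenticeship Credit: $323,775 is below the $324,300 cutoff, so the full $3,850 applies.
Total: $0 + $0 + $3,850 = $3,850.

$3,850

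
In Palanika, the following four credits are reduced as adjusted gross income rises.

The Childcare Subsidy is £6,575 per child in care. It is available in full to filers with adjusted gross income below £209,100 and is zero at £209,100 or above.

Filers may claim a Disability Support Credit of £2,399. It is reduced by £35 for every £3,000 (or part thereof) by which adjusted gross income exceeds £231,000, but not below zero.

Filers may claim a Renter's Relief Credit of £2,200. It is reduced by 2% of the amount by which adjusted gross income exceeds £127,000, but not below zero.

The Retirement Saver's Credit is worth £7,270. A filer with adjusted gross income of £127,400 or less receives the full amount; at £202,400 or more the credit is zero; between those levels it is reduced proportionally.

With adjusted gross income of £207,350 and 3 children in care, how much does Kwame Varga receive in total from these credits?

Childcare Subsidy: base = 3 × £6,575 = £19,725. £207,350 is below the £209,100 cutoff, so the full £19,725 applies.
Disability Support Credit: £207,350 is at or below the £231,000 threshold, so the full £2,399 applies.
Renter's Relief Credit: 2% of the £80,350 excess over £127,000 is £1,607; credit = £2,200 − £1,607 = £593.
Retirement Saver's Credit: £207,350 is at or above £202,400, so the credit is £0.
Total: £19,725 + £2,399 + £593 + £0 = £22,717.

£22,717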